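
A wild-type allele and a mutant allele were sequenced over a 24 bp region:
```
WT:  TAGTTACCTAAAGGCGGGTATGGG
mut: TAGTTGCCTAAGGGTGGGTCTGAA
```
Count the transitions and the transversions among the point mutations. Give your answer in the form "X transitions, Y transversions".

5 transitions, 1 transversion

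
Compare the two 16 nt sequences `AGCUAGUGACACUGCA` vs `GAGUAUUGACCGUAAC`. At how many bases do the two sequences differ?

Comparing position by position, 9 bases differ: 1 (A/G), 2 (G/A), 3 (C/G), 6 (G/U), 11 (A/C), 12 (C/G), 14 (G/A), 15 (C/A), 16 (A/C).

9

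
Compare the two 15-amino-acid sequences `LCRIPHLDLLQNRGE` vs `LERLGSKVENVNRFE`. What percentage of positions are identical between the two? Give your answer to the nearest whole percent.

Mismatches at positions 2, 4, 5, 6, 7, 8, 9, 10, 11, 14 (1-based): 10 of 15.
Identical positions: 5/15 = 33.33% → 33%.

33%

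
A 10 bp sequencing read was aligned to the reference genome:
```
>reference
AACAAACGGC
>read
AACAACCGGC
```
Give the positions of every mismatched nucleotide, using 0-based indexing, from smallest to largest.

5

Differences at position 5 (A→C).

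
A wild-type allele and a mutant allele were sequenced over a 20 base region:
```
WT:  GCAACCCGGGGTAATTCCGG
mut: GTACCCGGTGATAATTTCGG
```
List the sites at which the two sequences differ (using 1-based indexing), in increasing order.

Scanning 1-based: 2: C/T; 4: A/C; 7: C/G; 9: G/T; 11: G/A; 17: C/T.

2, 4, 7, 9, 11, 17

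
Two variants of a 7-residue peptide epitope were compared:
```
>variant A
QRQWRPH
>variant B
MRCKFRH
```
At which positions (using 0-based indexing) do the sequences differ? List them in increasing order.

Differences at position 0 (Q→M), position 2 (Q→C), position 3 (W→K), position 4 (R→F), position 5 (P→R).

0, 2, 3, 4, 5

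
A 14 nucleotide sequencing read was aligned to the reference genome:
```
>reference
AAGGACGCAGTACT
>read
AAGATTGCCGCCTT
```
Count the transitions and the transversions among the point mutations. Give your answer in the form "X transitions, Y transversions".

4 transitions, 3 transversions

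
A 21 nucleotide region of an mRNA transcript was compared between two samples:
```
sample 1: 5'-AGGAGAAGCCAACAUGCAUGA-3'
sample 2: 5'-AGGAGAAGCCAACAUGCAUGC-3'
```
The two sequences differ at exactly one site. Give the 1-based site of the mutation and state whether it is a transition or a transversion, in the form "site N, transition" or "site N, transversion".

Site 21 changes A→C. A is a purine and C is a pyrimidine, so this is a transversion.

site 21, transversion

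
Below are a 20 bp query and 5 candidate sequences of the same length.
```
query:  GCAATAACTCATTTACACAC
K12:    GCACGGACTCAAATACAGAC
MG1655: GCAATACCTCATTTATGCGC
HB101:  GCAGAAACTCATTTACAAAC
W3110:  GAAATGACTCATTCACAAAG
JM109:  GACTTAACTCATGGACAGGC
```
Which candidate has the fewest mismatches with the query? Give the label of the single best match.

K12 differs at 6 bases; MG1655 differs at 4 bases; HB101 differs at 3 bases; W3110 differs at 5 bases; JM109 differs at 7 bases. The closest is HB101.

HB101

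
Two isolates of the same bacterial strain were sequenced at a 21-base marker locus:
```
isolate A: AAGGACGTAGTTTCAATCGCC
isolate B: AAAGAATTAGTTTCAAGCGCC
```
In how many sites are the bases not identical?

4

The sequences differ at sites 3, 6, 7, 17 (1-based) — 4 in total.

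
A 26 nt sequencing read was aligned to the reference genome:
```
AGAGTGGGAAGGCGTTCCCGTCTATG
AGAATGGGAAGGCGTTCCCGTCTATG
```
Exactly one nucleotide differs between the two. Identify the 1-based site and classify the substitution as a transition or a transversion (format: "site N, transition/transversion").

site 4, transition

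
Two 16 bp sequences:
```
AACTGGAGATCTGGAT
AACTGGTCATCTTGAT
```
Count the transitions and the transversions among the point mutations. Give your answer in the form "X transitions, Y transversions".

0 transitions, 3 transversions

Mismatches (1-based):
site 7: A→T (purine→pyrimidine, transversion)
site 8: G→C (purine→pyrimidine, transversion)
site 13: G→T (purine→pyrimidine, transversion)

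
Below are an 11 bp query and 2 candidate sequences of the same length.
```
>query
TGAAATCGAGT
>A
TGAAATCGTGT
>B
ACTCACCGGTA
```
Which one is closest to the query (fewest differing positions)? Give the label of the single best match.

Hamming distances to query — A: 1; B: 8.
Smallest is A with 1 mismatch.

A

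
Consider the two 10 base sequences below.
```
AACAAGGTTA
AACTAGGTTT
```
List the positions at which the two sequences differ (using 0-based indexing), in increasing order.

3, 9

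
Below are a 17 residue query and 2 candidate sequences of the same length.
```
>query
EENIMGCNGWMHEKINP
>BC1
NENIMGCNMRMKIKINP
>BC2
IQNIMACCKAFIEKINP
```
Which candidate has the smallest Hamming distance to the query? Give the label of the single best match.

BC1

BC1 differs at 5 residues; BC2 differs at 8 residues. The closest is BC1.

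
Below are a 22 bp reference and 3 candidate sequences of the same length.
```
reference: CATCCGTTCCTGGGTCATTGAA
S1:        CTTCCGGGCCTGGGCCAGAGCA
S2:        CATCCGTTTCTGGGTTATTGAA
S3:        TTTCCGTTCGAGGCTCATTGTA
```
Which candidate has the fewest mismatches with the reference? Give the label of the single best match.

S1 differs at 7 positions; S2 differs at 2 positions; S3 differs at 6 positions. The closest is S2.

S2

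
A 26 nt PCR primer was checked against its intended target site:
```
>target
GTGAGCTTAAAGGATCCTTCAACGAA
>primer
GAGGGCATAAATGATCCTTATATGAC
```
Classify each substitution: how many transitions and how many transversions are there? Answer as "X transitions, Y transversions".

2 transitions, 6 transversions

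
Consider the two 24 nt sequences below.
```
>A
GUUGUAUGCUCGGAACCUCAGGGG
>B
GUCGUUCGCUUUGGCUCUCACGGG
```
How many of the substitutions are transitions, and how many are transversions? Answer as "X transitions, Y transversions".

5 transitions, 4 transversions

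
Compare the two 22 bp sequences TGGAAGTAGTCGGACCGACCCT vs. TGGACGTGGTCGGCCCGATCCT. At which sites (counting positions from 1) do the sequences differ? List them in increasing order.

Differences at site 5 (A→C), site 8 (A→G), site 14 (A→C), site 19 (C→T).

5, 8, 14, 19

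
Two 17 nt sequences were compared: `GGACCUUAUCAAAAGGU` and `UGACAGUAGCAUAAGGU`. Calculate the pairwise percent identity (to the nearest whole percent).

5 positions differ (1, 5, 6, 9, 12), so 12 of 17 match: 12/17 = 70.59%.

71%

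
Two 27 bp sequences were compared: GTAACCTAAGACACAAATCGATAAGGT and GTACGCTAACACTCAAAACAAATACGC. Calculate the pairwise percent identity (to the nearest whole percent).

Mismatches at positions 4, 5, 10, 13, 18, 20, 22, 23, 25, 27 (1-based): 10 of 27.
Identical positions: 17/27 = 62.96% → 63%.

63%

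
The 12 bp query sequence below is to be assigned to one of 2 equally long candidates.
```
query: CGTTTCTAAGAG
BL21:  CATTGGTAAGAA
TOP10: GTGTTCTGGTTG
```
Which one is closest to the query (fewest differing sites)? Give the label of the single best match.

BL21

BL21 differs at 4 sites; TOP10 differs at 7 sites. The closest is BL21.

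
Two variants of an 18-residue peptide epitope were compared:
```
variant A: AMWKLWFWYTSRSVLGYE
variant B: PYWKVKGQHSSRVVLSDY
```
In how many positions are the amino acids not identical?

12

Comparing position by position, 12 positions differ: 1 (A/P), 2 (M/Y), 5 (L/V), 6 (W/K), 7 (F/G), 8 (W/Q), 9 (Y/H), 10 (T/S), 13 (S/V), 16 (G/S), 17 (Y/D), 18 (E/Y).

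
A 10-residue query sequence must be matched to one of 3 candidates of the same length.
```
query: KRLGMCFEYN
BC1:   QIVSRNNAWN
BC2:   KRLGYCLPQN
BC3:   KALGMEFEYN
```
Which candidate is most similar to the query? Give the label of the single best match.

BC3

BC1 differs at 9 positions; BC2 differs at 4 positions; BC3 differs at 2 positions. The closest is BC3.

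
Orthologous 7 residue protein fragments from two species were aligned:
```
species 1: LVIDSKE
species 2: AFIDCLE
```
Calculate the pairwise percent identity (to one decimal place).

Mismatches at positions 1, 2, 5, 6 (1-based): 4 of 7.
Identical positions: 3/7 = 42.86% → 42.9%.

42.9%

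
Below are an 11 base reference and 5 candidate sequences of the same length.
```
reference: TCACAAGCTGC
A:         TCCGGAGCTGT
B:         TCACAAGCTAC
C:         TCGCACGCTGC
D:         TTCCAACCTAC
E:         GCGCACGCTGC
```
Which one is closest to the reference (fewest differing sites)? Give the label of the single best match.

B

A differs at 4 sites; B differs at 1 site; C differs at 2 sites; D differs at 4 sites; E differs at 3 sites. The closest is B.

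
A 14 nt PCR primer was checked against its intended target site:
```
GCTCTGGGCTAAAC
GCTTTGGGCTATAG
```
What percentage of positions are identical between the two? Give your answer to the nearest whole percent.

79%

Mismatches at positions 4, 12, 14 (1-based): 3 of 14.
Identical positions: 11/14 = 78.57% → 79%.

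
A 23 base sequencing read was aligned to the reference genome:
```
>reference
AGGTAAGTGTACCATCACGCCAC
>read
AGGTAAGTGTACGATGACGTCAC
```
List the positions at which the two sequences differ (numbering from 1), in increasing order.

Differences at position 13 (C→G), position 16 (C→G), position 20 (C→T).

13, 16, 20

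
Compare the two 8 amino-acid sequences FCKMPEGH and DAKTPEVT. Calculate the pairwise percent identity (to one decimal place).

37.5%

5 positions differ (1, 2, 4, 7, 8), so 3 of 8 match: 3/8 = 37.5%.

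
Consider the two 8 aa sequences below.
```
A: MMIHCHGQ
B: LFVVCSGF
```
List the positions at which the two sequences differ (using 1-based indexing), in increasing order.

1, 2, 3, 4, 6, 8

Differences at position 1 (M→L), position 2 (M→F), position 3 (I→V), position 4 (H→V), position 6 (H→S), position 8 (Q→F).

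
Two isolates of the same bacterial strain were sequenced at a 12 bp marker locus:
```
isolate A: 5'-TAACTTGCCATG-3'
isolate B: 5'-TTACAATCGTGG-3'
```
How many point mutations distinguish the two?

Mismatches (1-based): site 2: A→T; site 5: T→A; site 6: T→A; site 7: G→T; site 9: C→G; site 10: A→T; site 11: T→G.

7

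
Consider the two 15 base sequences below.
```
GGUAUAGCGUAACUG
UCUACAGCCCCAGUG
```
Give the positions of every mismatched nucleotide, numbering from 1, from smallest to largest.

Differences at position 1 (G→U), position 2 (G→C), position 5 (U→C), position 9 (G→C), position 10 (U→C), position 11 (A→C), position 13 (C→G).

1, 2, 5, 9, 10, 11, 13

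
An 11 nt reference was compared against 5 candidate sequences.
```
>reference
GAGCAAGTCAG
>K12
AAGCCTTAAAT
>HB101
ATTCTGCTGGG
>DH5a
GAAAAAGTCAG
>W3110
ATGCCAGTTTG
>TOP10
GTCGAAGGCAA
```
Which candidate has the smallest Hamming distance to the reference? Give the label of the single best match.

DH5a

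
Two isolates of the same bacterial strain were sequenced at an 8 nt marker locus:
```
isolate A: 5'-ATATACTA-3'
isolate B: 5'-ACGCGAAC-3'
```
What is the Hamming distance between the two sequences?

7

Mismatches (1-based): site 2: T→C; site 3: A→G; site 4: T→C; site 5: A→G; site 6: C→A; site 7: T→A; site 8: A→C.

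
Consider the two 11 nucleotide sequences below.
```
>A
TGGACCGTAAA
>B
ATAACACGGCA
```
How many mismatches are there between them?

8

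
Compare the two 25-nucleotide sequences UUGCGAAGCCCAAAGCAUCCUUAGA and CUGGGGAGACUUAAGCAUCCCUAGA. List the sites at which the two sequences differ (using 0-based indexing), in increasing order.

0, 3, 5, 8, 10, 11, 20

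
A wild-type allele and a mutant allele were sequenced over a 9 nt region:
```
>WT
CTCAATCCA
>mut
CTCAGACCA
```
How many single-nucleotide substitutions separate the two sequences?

2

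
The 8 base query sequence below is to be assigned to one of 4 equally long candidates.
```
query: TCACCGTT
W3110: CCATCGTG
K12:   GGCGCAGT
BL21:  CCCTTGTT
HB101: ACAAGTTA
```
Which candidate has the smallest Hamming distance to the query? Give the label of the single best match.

Hamming distances to query — W3110: 3; K12: 6; BL21: 4; HB101: 5.
Smallest is W3110 with 3 mismatches.

W3110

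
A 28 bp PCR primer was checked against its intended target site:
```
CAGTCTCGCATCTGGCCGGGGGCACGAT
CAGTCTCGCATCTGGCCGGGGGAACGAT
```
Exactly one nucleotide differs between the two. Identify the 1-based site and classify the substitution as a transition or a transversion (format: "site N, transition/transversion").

The sequences differ only at site 23: C→A (pyrimidine→purine), a transversion.

site 23, transversion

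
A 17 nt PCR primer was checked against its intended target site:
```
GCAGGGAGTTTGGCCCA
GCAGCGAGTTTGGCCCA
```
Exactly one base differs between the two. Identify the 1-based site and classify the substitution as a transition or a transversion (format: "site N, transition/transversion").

Site 5 changes G→C. G is a purine and C is a pyrimidine, so this is a transversion.

site 5, transversion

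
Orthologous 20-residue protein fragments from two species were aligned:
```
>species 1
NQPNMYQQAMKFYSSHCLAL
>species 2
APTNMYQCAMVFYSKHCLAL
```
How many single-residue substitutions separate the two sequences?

Mismatches (1-based): position 1: N→A; position 2: Q→P; position 3: P→T; position 8: Q→C; position 11: K→V; position 15: S→K.

6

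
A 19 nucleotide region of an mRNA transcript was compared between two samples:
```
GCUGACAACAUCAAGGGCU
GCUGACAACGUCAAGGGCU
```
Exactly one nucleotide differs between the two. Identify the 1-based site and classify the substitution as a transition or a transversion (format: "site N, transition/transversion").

site 10, transition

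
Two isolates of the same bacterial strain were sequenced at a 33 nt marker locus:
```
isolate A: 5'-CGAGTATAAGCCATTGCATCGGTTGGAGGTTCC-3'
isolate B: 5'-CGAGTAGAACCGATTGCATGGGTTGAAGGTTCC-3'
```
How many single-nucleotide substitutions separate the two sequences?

Mismatches (1-based): site 7: T→G; site 10: G→C; site 12: C→G; site 20: C→G; site 26: G→A.

5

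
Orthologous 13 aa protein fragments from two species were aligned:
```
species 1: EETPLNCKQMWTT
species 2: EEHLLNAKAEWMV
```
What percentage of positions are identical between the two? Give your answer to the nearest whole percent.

7 positions differ (3, 4, 7, 9, 10, 12, 13), so 6 of 13 match: 6/13 = 46.15%.

46%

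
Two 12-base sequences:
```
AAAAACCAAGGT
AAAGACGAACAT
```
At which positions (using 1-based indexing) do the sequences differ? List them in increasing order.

4, 7, 10, 11

Differences at position 4 (A→G), position 7 (C→G), position 10 (G→C), position 11 (G→A).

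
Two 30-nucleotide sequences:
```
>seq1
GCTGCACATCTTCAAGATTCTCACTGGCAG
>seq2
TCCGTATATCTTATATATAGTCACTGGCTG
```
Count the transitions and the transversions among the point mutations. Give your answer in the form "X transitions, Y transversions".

Mismatches (1-based):
position 1: G→T (purine→pyrimidine, transversion)
position 3: T→C (pyrimidine→pyrimidine, transition)
position 5: C→T (pyrimidine→pyrimidine, transition)
position 7: C→T (pyrimidine→pyrimidine, transition)
position 13: C→A (pyrimidine→purine, transversion)
position 14: A→T (purine→pyrimidine, transversion)
position 16: G→T (purine→pyrimidine, transversion)
position 19: T→A (pyrimidine→purine, transversion)
position 20: C→G (pyrimidine→purine, transversion)
position 29: A→T (purine→pyrimidine, transversion)

3 transitions, 7 transversions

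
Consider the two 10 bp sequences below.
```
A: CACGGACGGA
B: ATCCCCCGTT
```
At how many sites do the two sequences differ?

The sequences differ at sites 1, 2, 4, 5, 6, 9, 10 (1-based) — 7 in total.

7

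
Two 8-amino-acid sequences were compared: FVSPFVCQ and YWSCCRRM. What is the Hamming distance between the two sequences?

Mismatches (1-based): residue 1: F→Y; residue 2: V→W; residue 4: P→C; residue 5: F→C; residue 6: V→R; residue 7: C→R; residue 8: Q→M.

7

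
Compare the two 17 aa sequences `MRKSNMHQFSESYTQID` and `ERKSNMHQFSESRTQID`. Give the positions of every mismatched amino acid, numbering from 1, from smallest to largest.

1, 13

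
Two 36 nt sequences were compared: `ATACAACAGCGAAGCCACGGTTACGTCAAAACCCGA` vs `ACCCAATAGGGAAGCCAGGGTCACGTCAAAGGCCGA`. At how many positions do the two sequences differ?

8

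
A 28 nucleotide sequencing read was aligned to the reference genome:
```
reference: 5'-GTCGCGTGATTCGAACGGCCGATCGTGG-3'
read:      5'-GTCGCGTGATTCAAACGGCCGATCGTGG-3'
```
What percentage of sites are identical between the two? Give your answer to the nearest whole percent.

1 position differs (13), so 27 of 28 match: 27/28 = 96.43%.

96%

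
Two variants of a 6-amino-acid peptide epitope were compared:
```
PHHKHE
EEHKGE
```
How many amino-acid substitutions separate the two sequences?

3

Comparing position by position, 3 residues differ: 1 (P/E), 2 (H/E), 5 (H/G).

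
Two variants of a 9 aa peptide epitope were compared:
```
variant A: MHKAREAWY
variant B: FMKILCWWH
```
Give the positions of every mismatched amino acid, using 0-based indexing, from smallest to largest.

0, 1, 3, 4, 5, 6, 8

Scanning 0-based: 0: M/F; 1: H/M; 3: A/I; 4: R/L; 5: E/C; 6: A/W; 8: Y/H.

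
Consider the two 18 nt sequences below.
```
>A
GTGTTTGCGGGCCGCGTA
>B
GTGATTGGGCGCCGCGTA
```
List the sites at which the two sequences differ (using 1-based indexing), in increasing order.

Differences at site 4 (T→A), site 8 (C→G), site 10 (G→C).

4, 8, 10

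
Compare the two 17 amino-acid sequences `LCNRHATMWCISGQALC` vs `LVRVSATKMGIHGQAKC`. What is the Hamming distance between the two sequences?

9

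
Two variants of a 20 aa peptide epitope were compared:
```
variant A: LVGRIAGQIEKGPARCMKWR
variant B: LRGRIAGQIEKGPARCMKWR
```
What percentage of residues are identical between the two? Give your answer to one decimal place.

1 position differs (2), so 19 of 20 match: 19/20 = 95%.

95.0%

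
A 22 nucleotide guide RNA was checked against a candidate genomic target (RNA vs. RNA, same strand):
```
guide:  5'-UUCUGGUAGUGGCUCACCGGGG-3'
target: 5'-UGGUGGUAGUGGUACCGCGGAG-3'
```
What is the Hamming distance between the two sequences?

Comparing position by position, 7 bases differ: 2 (U/G), 3 (C/G), 13 (C/U), 14 (U/A), 16 (A/C), 17 (C/G), 21 (G/A).

7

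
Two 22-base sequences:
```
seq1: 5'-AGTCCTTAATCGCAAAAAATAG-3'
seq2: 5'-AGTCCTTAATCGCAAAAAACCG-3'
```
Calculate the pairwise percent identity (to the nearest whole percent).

91%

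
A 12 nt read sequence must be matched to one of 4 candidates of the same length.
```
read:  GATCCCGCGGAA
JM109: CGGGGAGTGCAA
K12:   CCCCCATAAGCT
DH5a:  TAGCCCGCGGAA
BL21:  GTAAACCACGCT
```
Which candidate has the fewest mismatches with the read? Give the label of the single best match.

DH5a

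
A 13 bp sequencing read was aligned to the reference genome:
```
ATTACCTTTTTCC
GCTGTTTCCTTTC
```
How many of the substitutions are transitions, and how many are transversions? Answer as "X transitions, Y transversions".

8 transitions, 0 transversions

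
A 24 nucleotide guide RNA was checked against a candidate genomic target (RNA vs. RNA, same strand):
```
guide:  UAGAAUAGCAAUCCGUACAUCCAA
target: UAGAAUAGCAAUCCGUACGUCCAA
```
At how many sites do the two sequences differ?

The sequences differ at sites 19 (1-based) — 1 in total.

1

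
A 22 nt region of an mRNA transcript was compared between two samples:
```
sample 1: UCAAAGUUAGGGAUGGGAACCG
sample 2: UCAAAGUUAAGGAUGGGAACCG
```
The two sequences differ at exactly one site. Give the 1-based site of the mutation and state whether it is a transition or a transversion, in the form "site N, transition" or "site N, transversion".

Site 10 changes G→A. G is a purine and A is a purine, so this is a transition.

site 10, transition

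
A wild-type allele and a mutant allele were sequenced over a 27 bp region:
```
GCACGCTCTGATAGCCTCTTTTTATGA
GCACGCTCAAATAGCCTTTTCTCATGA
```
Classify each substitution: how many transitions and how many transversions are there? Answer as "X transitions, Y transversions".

4 transitions, 1 transversion

Mismatches (1-based):
site 9: T→A (pyrimidine→purine, transversion)
site 10: G→A (purine→purine, transition)
site 18: C→T (pyrimidine→pyrimidine, transition)
site 21: T→C (pyrimidine→pyrimidine, transition)
site 23: T→C (pyrimidine→pyrimidine, transition)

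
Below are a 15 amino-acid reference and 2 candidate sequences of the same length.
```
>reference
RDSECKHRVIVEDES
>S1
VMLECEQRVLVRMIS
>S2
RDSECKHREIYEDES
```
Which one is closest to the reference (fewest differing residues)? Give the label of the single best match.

S1 differs at 9 residues; S2 differs at 2 residues. The closest is S2.

S2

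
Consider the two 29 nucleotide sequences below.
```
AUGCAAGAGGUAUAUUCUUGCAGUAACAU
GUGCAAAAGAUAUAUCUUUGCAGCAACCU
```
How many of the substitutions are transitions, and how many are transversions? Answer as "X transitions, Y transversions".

Mismatches (1-based):
site 1: A→G (purine→purine, transition)
site 7: G→A (purine→purine, transition)
site 10: G→A (purine→purine, transition)
site 16: U→C (pyrimidine→pyrimidine, transition)
site 17: C→U (pyrimidine→pyrimidine, transition)
site 24: U→C (pyrimidine→pyrimidine, transition)
site 28: A→C (purine→pyrimidine, transversion)

6 transitions, 1 transversion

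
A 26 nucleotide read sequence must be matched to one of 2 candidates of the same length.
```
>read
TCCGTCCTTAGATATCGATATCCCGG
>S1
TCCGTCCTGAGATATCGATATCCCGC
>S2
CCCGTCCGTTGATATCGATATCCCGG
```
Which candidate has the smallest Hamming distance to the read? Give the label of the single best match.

S1

Hamming distances to read — S1: 2; S2: 3.
Smallest is S1 with 2 mismatches.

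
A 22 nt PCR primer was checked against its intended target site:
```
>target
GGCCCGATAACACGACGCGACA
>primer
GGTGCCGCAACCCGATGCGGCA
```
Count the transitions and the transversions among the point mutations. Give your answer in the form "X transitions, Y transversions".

Transitions (purine↔purine or pyrimidine↔pyrimidine): 3 C→T, 7 A→G, 8 T→C, 16 C→T, 20 A→G.
Transversions (purine↔pyrimidine): 4 C→G, 6 G→C, 12 A→C.

5 transitions, 3 transversions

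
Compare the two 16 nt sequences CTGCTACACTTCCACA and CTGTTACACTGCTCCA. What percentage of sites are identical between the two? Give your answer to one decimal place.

4 positions differ (4, 11, 13, 14), so 12 of 16 match: 12/16 = 75%.

75.0%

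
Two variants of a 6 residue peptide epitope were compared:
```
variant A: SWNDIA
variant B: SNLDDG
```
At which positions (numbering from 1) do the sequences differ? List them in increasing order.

Scanning 1-based: 2: W/N; 3: N/L; 5: I/D; 6: A/G.

2, 3, 5, 6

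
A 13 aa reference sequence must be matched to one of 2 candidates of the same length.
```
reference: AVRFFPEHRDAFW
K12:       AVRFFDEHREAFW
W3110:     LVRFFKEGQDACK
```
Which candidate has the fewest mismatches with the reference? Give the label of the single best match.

K12

K12 differs at 2 positions; W3110 differs at 6 positions. The closest is K12.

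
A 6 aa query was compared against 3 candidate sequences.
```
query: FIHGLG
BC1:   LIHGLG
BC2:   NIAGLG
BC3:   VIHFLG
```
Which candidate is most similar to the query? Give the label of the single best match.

BC1

BC1 differs at 1 residue; BC2 differs at 2 residues; BC3 differs at 2 residues. The closest is BC1.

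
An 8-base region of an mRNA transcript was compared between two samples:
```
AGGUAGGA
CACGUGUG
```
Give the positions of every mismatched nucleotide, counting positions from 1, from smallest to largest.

1, 2, 3, 4, 5, 7, 8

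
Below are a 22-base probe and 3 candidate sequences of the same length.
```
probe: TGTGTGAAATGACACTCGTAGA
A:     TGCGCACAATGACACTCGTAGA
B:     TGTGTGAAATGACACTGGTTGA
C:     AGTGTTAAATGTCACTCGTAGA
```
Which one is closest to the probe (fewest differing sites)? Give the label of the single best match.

B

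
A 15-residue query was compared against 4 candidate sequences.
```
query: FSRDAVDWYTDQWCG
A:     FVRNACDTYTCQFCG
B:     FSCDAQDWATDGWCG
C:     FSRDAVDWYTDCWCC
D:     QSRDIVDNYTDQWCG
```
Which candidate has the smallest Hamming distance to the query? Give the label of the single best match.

C

Hamming distances to query — A: 6; B: 4; C: 2; D: 3.
Smallest is C with 2 mismatches.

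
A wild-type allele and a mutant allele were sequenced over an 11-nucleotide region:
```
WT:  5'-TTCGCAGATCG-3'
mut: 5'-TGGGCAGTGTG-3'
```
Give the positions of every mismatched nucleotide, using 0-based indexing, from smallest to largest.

1, 2, 7, 8, 9

Differences at position 1 (T→G), position 2 (C→G), position 7 (A→T), position 8 (T→G), position 9 (C→T).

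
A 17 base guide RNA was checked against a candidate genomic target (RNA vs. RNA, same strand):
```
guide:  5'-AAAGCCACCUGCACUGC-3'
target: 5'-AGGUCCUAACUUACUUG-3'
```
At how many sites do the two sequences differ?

11

Comparing position by position, 11 sites differ: 2 (A/G), 3 (A/G), 4 (G/U), 7 (A/U), 8 (C/A), 9 (C/A), 10 (U/C), 11 (G/U), 12 (C/U), 16 (G/U), 17 (C/G).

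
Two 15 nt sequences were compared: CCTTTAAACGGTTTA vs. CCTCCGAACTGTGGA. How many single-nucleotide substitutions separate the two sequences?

6

Mismatches (1-based): position 4: T→C; position 5: T→C; position 6: A→G; position 10: G→T; position 13: T→G; position 14: T→G.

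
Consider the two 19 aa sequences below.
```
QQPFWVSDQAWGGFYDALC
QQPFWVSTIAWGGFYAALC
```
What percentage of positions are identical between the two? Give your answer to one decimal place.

84.2%

3 positions differ (8, 9, 16), so 16 of 19 match: 16/19 = 84.21%.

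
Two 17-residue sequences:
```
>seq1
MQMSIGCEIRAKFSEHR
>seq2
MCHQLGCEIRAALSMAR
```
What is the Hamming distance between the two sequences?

8

Comparing position by position, 8 residues differ: 2 (Q/C), 3 (M/H), 4 (S/Q), 5 (I/L), 12 (K/A), 13 (F/L), 15 (E/M), 16 (H/A).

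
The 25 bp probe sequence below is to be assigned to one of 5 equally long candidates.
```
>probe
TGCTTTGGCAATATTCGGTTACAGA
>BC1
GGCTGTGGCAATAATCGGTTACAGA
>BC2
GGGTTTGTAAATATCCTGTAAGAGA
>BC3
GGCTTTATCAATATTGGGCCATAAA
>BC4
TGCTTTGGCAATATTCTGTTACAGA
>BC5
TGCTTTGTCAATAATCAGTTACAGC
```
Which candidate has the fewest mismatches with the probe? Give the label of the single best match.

BC1 differs at 3 bases; BC2 differs at 8 bases; BC3 differs at 8 bases; BC4 differs at 1 base; BC5 differs at 4 bases. The closest is BC4.

BC4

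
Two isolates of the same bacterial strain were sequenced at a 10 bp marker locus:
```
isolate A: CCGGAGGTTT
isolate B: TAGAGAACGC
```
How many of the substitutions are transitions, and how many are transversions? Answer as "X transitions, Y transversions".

7 transitions, 2 transversions

Mismatches (1-based):
base 1: C→T (pyrimidine→pyrimidine, transition)
base 2: C→A (pyrimidine→purine, transversion)
base 4: G→A (purine→purine, transition)
base 5: A→G (purine→purine, transition)
base 6: G→A (purine→purine, transition)
base 7: G→A (purine→purine, transition)
base 8: T→C (pyrimidine→pyrimidine, transition)
base 9: T→G (pyrimidine→purine, transversion)
base 10: T→C (pyrimidine→pyrimidine, transition)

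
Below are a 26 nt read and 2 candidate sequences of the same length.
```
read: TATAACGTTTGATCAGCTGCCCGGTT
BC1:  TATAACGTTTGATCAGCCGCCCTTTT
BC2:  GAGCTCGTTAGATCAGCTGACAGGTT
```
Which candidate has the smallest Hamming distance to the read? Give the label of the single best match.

BC1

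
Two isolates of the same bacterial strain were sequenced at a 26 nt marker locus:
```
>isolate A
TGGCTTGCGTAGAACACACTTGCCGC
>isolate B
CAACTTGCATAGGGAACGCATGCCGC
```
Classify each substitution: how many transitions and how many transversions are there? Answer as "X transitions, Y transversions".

Transitions (purine↔purine or pyrimidine↔pyrimidine): 1 T→C, 2 G→A, 3 G→A, 9 G→A, 13 A→G, 14 A→G, 18 A→G.
Transversions (purine↔pyrimidine): 15 C→A, 20 T→A.

7 transitions, 2 transversions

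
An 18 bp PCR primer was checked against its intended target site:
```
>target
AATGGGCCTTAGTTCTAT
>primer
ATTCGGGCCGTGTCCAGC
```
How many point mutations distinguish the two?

10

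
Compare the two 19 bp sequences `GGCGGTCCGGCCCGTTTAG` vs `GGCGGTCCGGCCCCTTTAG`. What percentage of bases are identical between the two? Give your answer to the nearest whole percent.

95%

1 position differs (14), so 18 of 19 match: 18/19 = 94.74%.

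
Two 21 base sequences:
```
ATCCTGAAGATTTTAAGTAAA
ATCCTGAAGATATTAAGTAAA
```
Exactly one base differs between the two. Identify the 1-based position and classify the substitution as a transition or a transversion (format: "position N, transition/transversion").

position 12, transversion

The sequences differ only at position 12: T→A (pyrimidine→purine), a transversion.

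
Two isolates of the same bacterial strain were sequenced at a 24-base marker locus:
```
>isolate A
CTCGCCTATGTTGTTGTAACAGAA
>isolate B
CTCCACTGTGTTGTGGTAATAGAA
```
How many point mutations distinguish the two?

5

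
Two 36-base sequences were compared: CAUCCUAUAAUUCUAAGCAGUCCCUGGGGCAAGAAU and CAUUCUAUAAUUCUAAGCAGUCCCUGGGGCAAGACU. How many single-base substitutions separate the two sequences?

The sequences differ at positions 4, 35 (1-based) — 2 in total.

2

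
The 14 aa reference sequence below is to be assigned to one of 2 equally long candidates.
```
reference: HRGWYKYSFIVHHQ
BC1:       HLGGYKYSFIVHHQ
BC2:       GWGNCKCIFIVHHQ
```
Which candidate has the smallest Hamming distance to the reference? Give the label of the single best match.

Hamming distances to reference — BC1: 2; BC2: 6.
Smallest is BC1 with 2 mismatches.

BC1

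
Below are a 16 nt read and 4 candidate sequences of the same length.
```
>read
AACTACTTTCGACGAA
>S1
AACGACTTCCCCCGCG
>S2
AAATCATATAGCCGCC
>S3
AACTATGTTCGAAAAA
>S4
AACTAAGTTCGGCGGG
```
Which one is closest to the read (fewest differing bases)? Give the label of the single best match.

Hamming distances to read — S1: 6; S2: 8; S3: 4; S4: 5.
Smallest is S3 with 4 mismatches.

S3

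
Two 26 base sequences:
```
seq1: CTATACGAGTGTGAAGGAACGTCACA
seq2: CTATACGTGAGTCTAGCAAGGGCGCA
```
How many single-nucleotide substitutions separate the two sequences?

Comparing position by position, 8 bases differ: 8 (A/T), 10 (T/A), 13 (G/C), 14 (A/T), 17 (G/C), 20 (C/G), 22 (T/G), 24 (A/G).

8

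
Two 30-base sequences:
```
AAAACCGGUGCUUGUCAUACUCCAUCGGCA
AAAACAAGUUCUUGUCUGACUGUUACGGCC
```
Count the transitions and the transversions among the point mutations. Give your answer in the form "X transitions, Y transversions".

Mismatches (1-based):
base 6: C→A (pyrimidine→purine, transversion)
base 7: G→A (purine→purine, transition)
base 10: G→U (purine→pyrimidine, transversion)
base 17: A→U (purine→pyrimidine, transversion)
base 18: U→G (pyrimidine→purine, transversion)
base 22: C→G (pyrimidine→purine, transversion)
base 23: C→U (pyrimidine→pyrimidine, transition)
base 24: A→U (purine→pyrimidine, transversion)
base 25: U→A (pyrimidine→purine, transversion)
base 30: A→C (purine→pyrimidine, transversion)

2 transitions, 8 transversions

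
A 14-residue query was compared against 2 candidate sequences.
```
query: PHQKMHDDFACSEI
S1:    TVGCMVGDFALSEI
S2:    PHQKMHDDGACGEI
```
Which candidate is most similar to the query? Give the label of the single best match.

S1 differs at 7 positions; S2 differs at 2 positions. The closest is S2.

S2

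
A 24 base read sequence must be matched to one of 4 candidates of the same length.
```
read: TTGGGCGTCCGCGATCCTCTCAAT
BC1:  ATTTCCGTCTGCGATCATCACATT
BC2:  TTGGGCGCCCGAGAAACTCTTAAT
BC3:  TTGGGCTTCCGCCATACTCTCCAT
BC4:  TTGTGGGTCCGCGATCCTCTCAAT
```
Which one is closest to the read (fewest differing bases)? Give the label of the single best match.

BC1 differs at 8 bases; BC2 differs at 5 bases; BC3 differs at 4 bases; BC4 differs at 2 bases. The closest is BC4.

BC4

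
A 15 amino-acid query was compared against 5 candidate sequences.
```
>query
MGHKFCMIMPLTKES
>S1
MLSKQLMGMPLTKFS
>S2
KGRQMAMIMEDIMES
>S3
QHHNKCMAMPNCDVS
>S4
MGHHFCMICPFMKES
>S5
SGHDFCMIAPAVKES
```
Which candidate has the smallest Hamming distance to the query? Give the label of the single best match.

Hamming distances to query — S1: 6; S2: 9; S3: 9; S4: 4; S5: 5.
Smallest is S4 with 4 mismatches.

S4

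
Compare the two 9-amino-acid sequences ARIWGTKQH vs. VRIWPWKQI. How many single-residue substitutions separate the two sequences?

4

The sequences differ at residues 1, 5, 6, 9 (1-based) — 4 in total.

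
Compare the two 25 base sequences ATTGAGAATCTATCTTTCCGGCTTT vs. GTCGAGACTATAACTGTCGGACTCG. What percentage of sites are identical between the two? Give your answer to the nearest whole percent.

10 positions differ (1, 3, 8, 10, 13, 16, 19, 21, 24, 25), so 15 of 25 match: 15/25 = 60%.

60%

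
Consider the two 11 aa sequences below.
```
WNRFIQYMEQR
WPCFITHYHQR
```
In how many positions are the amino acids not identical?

6

Mismatches (1-based): position 2: N→P; position 3: R→C; position 6: Q→T; position 7: Y→H; position 8: M→Y; position 9: E→H.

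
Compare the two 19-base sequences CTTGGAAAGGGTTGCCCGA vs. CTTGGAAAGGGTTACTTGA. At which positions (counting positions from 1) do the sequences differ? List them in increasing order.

Differences at position 14 (G→A), position 16 (C→T), position 17 (C→T).

14, 16, 17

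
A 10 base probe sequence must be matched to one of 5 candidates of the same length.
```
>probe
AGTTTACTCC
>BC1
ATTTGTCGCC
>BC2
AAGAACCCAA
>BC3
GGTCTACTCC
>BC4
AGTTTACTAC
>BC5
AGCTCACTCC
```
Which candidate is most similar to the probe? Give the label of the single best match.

Hamming distances to probe — BC1: 4; BC2: 8; BC3: 2; BC4: 1; BC5: 2.
Smallest is BC4 with 1 mismatch.

BC4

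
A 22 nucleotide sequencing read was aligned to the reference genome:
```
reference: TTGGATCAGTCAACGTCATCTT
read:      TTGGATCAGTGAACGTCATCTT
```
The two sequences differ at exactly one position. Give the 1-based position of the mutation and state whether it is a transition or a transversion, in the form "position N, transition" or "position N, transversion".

Position 11 changes C→G. C is a pyrimidine and G is a purine, so this is a transversion.

position 11, transversion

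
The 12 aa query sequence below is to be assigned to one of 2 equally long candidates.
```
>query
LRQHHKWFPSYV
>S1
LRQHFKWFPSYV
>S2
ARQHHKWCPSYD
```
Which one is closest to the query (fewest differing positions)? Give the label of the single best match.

S1

S1 differs at 1 position; S2 differs at 3 positions. The closest is S1.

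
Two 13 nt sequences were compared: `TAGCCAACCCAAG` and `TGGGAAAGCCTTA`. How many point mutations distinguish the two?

Comparing position by position, 7 positions differ: 2 (A/G), 4 (C/G), 5 (C/A), 8 (C/G), 11 (A/T), 12 (A/T), 13 (G/A).

7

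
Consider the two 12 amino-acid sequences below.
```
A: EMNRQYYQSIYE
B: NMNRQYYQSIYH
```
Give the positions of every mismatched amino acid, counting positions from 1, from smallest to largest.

1, 12

Scanning 1-based: 1: E/N; 12: E/H.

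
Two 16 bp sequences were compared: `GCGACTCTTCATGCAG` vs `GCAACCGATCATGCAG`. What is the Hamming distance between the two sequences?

4

Comparing position by position, 4 positions differ: 3 (G/A), 6 (T/C), 7 (C/G), 8 (T/A).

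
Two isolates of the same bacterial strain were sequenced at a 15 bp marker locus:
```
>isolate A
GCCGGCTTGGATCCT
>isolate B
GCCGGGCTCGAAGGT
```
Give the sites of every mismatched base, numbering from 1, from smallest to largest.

6, 7, 9, 12, 13, 14

Differences at site 6 (C→G), site 7 (T→C), site 9 (G→C), site 12 (T→A), site 13 (C→G), site 14 (C→G).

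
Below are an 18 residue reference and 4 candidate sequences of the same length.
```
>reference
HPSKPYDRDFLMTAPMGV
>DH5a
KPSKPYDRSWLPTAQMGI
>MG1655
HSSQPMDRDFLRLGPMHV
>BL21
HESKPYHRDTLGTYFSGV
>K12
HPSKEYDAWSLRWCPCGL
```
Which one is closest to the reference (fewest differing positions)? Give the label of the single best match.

DH5a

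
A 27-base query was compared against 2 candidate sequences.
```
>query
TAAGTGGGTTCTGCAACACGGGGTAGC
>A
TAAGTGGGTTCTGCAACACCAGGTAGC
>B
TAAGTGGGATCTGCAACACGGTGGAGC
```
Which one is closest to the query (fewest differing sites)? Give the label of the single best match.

A

A differs at 2 sites; B differs at 3 sites. The closest is A.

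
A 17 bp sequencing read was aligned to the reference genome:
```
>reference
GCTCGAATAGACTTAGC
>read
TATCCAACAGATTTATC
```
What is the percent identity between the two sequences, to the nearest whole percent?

6 positions differ (1, 2, 5, 8, 12, 16), so 11 of 17 match: 11/17 = 64.71%.

65%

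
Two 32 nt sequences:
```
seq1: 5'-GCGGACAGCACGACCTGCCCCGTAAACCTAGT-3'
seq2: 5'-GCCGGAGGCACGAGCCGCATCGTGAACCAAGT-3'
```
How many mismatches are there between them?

10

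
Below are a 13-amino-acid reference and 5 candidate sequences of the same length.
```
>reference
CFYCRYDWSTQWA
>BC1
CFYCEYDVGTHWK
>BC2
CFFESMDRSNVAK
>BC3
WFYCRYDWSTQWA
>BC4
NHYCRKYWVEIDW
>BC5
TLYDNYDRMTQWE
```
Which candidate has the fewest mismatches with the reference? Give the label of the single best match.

BC3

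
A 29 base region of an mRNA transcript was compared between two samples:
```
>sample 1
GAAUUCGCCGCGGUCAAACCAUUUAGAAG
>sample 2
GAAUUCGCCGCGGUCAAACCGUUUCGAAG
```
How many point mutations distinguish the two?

Mismatches (1-based): position 21: A→G; position 25: A→C.

2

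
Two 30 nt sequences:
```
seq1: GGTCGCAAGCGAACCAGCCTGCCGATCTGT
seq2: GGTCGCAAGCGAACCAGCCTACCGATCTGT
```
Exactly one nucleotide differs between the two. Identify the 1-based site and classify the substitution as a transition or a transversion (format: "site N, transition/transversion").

site 21, transition

The sequences differ only at site 21: G→A (purine→purine), a transition.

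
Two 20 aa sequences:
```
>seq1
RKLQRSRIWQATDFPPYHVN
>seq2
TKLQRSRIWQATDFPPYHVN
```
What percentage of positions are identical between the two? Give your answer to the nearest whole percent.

95%

1 position differs (1), so 19 of 20 match: 19/20 = 95%.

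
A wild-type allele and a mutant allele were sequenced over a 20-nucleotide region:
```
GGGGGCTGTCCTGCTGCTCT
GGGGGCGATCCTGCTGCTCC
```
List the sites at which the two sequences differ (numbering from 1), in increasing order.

7, 8, 20

Scanning 1-based: 7: T/G; 8: G/A; 20: T/C.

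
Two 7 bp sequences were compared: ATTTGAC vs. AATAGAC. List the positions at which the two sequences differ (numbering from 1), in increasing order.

2, 4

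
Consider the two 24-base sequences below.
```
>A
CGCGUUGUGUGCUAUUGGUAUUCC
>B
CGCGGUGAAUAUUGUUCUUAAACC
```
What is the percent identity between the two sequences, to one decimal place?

10 positions differ (5, 8, 9, 11, 12, 14, 17, 18, 21, 22), so 14 of 24 match: 14/24 = 58.33%.

58.3%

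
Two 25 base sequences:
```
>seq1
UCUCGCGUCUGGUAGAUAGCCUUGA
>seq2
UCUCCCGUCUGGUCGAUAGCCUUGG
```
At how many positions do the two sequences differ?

3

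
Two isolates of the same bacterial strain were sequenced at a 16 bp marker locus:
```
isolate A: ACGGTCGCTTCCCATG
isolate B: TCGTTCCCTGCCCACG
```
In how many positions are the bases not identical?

Comparing position by position, 5 positions differ: 1 (A/T), 4 (G/T), 7 (G/C), 10 (T/G), 15 (T/C).

5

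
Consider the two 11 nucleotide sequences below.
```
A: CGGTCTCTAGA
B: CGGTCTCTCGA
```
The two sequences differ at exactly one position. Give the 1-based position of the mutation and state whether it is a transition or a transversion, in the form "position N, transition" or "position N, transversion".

The sequences differ only at position 9: A→C (purine→pyrimidine), a transversion.

position 9, transversion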